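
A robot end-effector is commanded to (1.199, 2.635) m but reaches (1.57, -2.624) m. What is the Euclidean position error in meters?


dx = 1.57 - (1.199) = 0.3710, dy = -2.624 - (2.635) = -5.2590
err = sqrt(0.137641 + 27.657081) = 5.2721

5.2721 m


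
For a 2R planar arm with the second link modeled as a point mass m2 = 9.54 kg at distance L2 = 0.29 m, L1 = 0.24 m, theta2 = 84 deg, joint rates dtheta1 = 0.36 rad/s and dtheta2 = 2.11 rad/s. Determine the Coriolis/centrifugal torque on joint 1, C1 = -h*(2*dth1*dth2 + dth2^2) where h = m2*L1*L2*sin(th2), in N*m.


h = m2*L1*L2*sin(th2) = 9.54*0.24*0.29*sin(84 deg) = 0.660347
C1 = -h*(2*0.36*2.11 + 2.11^2) = -0.660347*5.9713 = -3.9431

-3.9431 N*m


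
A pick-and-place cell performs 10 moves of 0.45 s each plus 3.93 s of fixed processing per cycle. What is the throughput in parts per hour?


T_cycle = 10*0.45 + 3.93 = 8.4300 s
rate = 3600/T = 427.0463

427.0463 parts/hour


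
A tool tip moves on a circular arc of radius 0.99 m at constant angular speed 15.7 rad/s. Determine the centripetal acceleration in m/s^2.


a_c = omega^2 * r = 15.7^2 * 0.99 = 244.0251

244.0251 m/s^2


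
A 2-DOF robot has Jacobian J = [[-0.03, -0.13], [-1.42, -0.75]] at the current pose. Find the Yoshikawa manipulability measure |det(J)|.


det(J) = -0.03*-0.75 - (-0.13)*(-1.42) = -0.1621
|det(J)| = 0.1621

0.1621


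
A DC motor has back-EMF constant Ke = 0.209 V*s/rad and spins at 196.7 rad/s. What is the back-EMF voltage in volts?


V_emf = Ke * omega = 0.209*196.7 = 41.1103

41.1103 V


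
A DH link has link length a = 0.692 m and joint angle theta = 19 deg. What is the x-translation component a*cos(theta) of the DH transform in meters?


a*cos(theta) = 0.692*cos(19 deg) = 0.6543

0.6543 m


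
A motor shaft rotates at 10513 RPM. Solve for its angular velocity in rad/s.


omega = 10513 * 2*pi/60 = 1100.9188

1100.9188 rad/s


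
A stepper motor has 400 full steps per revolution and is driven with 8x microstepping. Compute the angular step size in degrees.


step = 360/(400*8) = 360/3200 = 0.1125

0.1125 degrees


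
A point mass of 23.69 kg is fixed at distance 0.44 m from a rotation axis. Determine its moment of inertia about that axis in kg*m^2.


I = m*r^2 = 23.69*0.44^2 = 4.5864

4.5864 kg*m^2


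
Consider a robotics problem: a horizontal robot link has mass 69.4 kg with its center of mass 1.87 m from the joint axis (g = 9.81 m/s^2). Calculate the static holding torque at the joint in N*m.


tau = m*g*L = 69.4 * 9.81 * 1.87 = 1273.1222

1273.1222 N*m


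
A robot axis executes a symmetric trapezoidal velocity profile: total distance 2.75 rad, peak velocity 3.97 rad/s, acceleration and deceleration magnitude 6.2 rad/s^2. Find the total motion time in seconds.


t_acc = v/a = 3.97/6.2 = 0.640323 s
d_acc = v^2/(2a) = 1.271040 rad (each ramp)
d_cruise = 2.75 - 2*1.271040 = 0.207920 rad
t_cruise = 0.207920/3.97 = 0.052373 s
t_total = 2*0.640323 + 0.052373 = 1.3330

1.3330 s


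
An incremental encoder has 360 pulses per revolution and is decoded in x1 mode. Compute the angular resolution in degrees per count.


resolution = 360 / (PPR * 1) = 360 / 360 = 1.0000

1.0000 degrees


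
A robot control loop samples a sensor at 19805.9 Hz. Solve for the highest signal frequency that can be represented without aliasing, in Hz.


f_max = f_s/2 = 19805.9/2 = 9902.9500

9902.9500 Hz


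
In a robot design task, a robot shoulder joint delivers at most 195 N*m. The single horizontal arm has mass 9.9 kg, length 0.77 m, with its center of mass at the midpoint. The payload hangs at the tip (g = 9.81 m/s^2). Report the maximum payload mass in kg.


tau_arm = m_arm*g*(L/2) = 9.9*9.81*0.77/2 = 37.3908 N*m
tau_payload = tau_max - tau_arm = 195 - 37.3908 = 157.6092
m_payload = tau_payload / (g*L) = 157.6092 / (9.81*0.77) = 20.8652

20.8652 kg


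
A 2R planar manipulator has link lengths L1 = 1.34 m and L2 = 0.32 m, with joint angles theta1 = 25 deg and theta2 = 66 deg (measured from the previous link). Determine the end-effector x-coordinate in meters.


x = L1*cos(th1) + L2*cos(th1+th2) = 1.34*cos(25 deg) + 0.32*cos(91 deg) = 1.2089

1.2089 m


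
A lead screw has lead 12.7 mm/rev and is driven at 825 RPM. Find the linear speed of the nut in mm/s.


v = lead * (RPM/60) = 12.7*825/60 = 174.6250

174.6250 mm/s


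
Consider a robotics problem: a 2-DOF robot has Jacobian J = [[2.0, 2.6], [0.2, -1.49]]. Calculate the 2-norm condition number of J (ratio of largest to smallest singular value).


JJ^T eigenvalues: trace(JJ^T) = 13.0201, det(JJ^T) = det(J)^2 = 12.25000000
s_max^2 = (13.0201 + sqrt(120.52300401))/2 = 11.99919848
s_min^2 = (13.0201 - sqrt(120.52300401))/2 = 1.02090152
kappa = s_max/s_min = sqrt(11.99919848/1.02090152) = 3.4283

3.4283


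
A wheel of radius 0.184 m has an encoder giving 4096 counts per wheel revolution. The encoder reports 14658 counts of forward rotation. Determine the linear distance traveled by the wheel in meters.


revs = 14658/4096 = 3.578613
d = revs * 2*pi*r = 3.578613 * 2*pi*0.184 = 4.1373

4.1373 m


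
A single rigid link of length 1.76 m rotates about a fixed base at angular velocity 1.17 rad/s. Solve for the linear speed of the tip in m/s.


v = L*omega = 1.76 * 1.17 = 2.0592

2.0592 m/s


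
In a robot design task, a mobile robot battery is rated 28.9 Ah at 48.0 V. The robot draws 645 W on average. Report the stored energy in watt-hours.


E = capacity * V = 28.9*48.0 = 1387.2000

1387.2000 Wh


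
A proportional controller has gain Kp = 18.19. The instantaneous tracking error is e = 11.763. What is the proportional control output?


u_P = Kp * e = 18.19 * 11.763 = 213.9690

213.9690


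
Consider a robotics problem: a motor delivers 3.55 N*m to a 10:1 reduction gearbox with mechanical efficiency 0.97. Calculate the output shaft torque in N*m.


tau_out = tau_in * N * eta = 3.55 * 10 * 0.97 = 34.4350

34.4350 N*m


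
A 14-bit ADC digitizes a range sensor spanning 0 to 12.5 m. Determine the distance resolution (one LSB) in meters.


res = range / 2^n = 12.5/2^14 = 12.5/16384 = 7.6294e-04

7.6294e-04 m


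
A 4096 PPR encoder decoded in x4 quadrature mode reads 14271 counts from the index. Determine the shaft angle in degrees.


angle = counts * 360 / (PPR*4) = 14271 * 360 / 16384 = 313.5718

313.5718 degrees


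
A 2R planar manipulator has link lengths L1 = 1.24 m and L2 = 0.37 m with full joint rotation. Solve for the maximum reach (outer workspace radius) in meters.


r_max = L1 + L2 = 1.24 + 0.37 = 1.6100

1.6100 m


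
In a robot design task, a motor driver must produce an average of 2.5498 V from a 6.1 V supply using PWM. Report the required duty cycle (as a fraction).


D = V_avg/V_supply = 2.5498/6.1 = 0.4180

0.4180


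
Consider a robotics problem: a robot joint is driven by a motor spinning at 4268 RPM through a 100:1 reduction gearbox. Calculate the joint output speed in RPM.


omega_joint = omega_motor / N = 4268 / 100 = 42.6800

42.6800 RPM


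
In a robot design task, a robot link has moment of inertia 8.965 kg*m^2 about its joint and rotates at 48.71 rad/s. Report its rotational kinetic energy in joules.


KE = (1/2)*I*omega^2 = 0.5*8.965*48.71^2 = 10635.4668

10635.4668 J


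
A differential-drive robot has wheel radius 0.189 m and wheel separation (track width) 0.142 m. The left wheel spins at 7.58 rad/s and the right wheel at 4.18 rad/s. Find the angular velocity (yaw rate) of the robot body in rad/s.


omega = r*(wR - wL)/L = 0.189*(4.18 - (7.58))/0.142 = -4.5254

-4.5254 rad/s


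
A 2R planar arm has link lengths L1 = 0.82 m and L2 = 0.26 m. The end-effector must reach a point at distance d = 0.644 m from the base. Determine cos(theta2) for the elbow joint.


cos(th2) = (d^2 - L1^2 - L2^2)/(2*L1*L2) = (0.644^2 - 0.82^2 - 0.26^2)/(2*0.82*0.26) = -0.7628

-0.7628


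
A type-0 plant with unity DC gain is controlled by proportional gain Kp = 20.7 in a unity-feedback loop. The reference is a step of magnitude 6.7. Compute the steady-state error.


e_ss = R/(1 + Kp) = 6.7/(1 + 20.7) = 6.7/21.7000 = 0.3088

0.3088


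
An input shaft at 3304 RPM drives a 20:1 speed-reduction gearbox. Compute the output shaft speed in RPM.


omega_out = omega_in / N = 3304 / 20 = 165.2000

165.2000 RPM


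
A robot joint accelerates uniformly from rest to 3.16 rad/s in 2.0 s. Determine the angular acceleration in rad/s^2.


alpha = delta_omega / t = 3.16 / 2.0 = 1.5800

1.5800 rad/s^2


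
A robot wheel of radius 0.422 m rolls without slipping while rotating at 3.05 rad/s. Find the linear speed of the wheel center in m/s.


v = omega * r = 3.05 * 0.422 = 1.2871

1.2871 m/s


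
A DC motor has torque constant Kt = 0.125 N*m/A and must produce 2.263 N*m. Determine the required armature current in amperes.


I = tau / Kt = 2.263/0.125 = 18.1040

18.1040 A


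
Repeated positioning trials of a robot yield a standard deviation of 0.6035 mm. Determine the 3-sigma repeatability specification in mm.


repeatability = 3*sigma = 3*0.6035 = 1.8105

1.8105 mm


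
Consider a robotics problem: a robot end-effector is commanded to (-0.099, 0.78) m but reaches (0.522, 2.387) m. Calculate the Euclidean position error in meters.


dx = 0.522 - (-0.099) = 0.6210, dy = 2.387 - (0.78) = 1.6070
err = sqrt(0.385641 + 2.582449) = 1.7228

1.7228 m


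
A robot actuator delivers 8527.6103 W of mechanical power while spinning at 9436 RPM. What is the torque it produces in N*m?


omega = 9436 * 2*pi/60 = 988.135609 rad/s
tau = P / omega = 8527.6103 / 988.135609 = 8.6300

8.6300 N*m


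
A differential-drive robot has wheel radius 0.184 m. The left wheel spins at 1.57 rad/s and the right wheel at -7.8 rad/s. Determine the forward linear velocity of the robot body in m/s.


v = r*(wR + wL)/2 = 0.184*(-7.8 + 1.57)/2 = -0.5732

-0.5732 m/s


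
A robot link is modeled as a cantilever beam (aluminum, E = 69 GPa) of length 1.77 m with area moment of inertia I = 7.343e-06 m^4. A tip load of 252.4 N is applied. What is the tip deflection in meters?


delta = F*L^3/(3*E*I) = 252.4*1.77^3/(3*6.900e+10*7.343e-06)
      = 1399.6168092/1520001 = 9.2080e-04

9.2080e-04 m


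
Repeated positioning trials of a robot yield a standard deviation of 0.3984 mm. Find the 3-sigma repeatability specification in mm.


repeatability = 3*sigma = 3*0.3984 = 1.1952

1.1952 mm


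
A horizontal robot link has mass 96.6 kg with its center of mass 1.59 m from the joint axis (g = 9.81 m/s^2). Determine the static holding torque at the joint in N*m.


tau = m*g*L = 96.6 * 9.81 * 1.59 = 1506.7571

1506.7571 N*m


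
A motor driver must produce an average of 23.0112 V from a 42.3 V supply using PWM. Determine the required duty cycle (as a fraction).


D = V_avg/V_supply = 23.0112/42.3 = 0.5440

0.5440


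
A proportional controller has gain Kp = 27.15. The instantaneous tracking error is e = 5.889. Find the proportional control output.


u_P = Kp * e = 27.15 * 5.889 = 159.8863

159.8863


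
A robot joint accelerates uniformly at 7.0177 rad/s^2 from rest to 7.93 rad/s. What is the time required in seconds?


t = delta_omega / alpha = 7.93 / 7.0177 = 1.1300

1.1300 s


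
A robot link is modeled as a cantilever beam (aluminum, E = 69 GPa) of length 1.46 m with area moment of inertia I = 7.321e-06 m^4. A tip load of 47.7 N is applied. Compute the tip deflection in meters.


delta = F*L^3/(3*E*I) = 47.7*1.46^3/(3*6.900e+10*7.321e-06)
      = 148.4488872/1515447 = 9.7957e-05

9.7957e-05 m


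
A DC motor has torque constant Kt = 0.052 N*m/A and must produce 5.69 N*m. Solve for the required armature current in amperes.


I = tau / Kt = 5.69/0.052 = 109.4231

109.4231 A


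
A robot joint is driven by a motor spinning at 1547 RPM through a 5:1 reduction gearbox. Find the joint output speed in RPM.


omega_joint = omega_motor / N = 1547 / 5 = 309.4000

309.4000 RPM


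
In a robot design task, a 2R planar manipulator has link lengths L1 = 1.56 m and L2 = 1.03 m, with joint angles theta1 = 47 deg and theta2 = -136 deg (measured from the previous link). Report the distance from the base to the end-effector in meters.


x = L1*cos(th1) + L2*cos(th1+th2) = 1.081893
y = L1*sin(th1) + L2*sin(th1+th2) = 0.111069
d = sqrt(x^2 + y^2) = sqrt(1.170492 + 0.012336) = 1.0876

1.0876 m


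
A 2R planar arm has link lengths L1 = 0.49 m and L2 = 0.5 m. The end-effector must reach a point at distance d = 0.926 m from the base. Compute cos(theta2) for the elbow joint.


cos(th2) = (d^2 - L1^2 - L2^2)/(2*L1*L2) = (0.926^2 - 0.49^2 - 0.5^2)/(2*0.49*0.5) = 0.7497

0.7497


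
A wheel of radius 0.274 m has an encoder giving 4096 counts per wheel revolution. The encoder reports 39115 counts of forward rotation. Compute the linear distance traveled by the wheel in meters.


revs = 39115/4096 = 9.549561
d = revs * 2*pi*r = 9.549561 * 2*pi*0.274 = 16.4405

16.4405 m


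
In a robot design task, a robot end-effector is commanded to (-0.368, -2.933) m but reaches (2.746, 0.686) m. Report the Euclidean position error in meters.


dx = 2.746 - (-0.368) = 3.1140, dy = 0.686 - (-2.933) = 3.6190
err = sqrt(9.696996 + 13.097161) = 4.7743

4.7743 m


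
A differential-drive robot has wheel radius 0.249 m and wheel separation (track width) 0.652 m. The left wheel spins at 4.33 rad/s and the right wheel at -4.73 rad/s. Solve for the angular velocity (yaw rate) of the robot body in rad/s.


omega = r*(wR - wL)/L = 0.249*(-4.73 - (4.33))/0.652 = -3.4600

-3.4600 rad/s


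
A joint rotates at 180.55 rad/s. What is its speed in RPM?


RPM = 180.55 * 60/(2*pi) = 1724.1255

1724.1255 RPM


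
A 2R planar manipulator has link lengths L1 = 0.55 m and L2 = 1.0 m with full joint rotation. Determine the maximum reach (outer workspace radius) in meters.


r_max = L1 + L2 = 0.55 + 1.0 = 1.5500

1.5500 m


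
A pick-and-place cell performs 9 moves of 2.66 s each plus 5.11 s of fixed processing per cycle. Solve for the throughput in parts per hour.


T_cycle = 9*2.66 + 5.11 = 29.0500 s
rate = 3600/T = 123.9243

123.9243 parts/hour


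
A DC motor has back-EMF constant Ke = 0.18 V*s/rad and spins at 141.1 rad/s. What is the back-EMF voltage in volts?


V_emf = Ke * omega = 0.18*141.1 = 25.3980

25.3980 V


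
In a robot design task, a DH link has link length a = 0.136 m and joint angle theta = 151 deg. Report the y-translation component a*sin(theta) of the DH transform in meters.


a*sin(theta) = 0.136*sin(151 deg) = 0.0659

0.0659 m


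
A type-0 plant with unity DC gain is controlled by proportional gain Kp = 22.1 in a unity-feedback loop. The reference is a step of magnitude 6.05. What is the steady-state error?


e_ss = R/(1 + Kp) = 6.05/(1 + 22.1) = 6.05/23.1000 = 0.2619

0.2619


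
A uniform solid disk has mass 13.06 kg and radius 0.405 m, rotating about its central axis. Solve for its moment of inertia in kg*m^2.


I = (1/2)*m*R^2 = 0.5*13.06*0.405^2 = 1.0711

1.0711 kg*m^2


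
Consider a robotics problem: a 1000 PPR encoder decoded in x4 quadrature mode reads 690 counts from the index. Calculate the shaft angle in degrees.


angle = counts * 360 / (PPR*4) = 690 * 360 / 4000 = 62.1000

62.1000 degrees


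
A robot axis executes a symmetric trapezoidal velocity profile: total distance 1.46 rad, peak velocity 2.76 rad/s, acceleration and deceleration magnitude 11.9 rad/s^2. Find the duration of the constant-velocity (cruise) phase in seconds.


t_acc = v/a = 0.231933 s, d_acc = v^2/(2a) = 0.320067 rad each
d_cruise = 1.46 - 2*0.320067 = 0.819866 rad
t_cruise = d_cruise/v = 0.819866/2.76 = 0.2971

0.2971 s


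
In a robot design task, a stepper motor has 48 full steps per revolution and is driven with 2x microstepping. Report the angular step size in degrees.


step = 360/(48*2) = 360/96 = 3.7500

3.7500 degrees


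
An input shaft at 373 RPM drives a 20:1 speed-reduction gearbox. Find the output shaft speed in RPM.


omega_out = omega_in / N = 373 / 20 = 18.6500

18.6500 RPM


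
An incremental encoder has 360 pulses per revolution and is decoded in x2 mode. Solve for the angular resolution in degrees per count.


resolution = 360 / (PPR * 2) = 360 / 720 = 0.5000

0.5000 degrees


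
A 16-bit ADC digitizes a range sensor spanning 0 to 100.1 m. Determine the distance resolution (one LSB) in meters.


res = range / 2^n = 100.1/2^16 = 100.1/65536 = 0.0015

0.0015 m


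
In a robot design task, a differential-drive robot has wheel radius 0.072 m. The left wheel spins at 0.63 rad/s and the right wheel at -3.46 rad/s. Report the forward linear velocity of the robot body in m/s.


v = r*(wR + wL)/2 = 0.072*(-3.46 + 0.63)/2 = -0.1019

-0.1019 m/s


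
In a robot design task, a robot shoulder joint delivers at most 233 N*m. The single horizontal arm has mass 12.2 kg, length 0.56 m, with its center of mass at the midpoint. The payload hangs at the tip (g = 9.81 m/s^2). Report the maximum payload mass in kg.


tau_arm = m_arm*g*(L/2) = 12.2*9.81*0.56/2 = 33.5110 N*m
tau_payload = tau_max - tau_arm = 233 - 33.5110 = 199.4890
m_payload = tau_payload / (g*L) = 199.4890 / (9.81*0.56) = 36.3130

36.3130 kg


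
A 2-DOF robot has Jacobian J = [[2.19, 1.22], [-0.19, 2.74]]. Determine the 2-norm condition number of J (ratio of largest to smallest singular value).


JJ^T eigenvalues: trace(JJ^T) = 13.8282, det(JJ^T) = det(J)^2 = 38.84280976
s_max^2 = (13.8282 + sqrt(35.84787620))/2 = 9.90775480
s_min^2 = (13.8282 - sqrt(35.84787620))/2 = 3.92044520
kappa = s_max/s_min = sqrt(9.90775480/3.92044520) = 1.5897

1.5897


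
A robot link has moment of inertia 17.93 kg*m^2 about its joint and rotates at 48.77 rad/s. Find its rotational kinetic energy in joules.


KE = (1/2)*I*omega^2 = 0.5*17.93*48.77^2 = 21323.3681

21323.3681 J


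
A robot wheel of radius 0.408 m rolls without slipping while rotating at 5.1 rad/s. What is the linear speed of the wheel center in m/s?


v = omega * r = 5.1 * 0.408 = 2.0808

2.0808 m/s


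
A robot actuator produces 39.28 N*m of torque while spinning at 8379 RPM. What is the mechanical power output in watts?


omega = 8379 * 2*pi/60 = 877.446828 rad/s
P = tau * omega = 39.28 * 877.446828 = 34466.1114

34466.1114 W


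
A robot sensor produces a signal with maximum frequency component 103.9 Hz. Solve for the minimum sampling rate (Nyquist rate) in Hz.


f_s,min = 2*f_max = 2*103.9 = 207.8000

207.8000 Hz


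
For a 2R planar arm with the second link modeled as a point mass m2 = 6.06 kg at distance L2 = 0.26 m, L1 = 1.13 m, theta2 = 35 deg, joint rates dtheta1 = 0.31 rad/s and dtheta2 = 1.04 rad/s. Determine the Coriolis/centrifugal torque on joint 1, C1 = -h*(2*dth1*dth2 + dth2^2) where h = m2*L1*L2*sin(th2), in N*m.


h = m2*L1*L2*sin(th2) = 6.06*1.13*0.26*sin(35 deg) = 1.021212
C1 = -h*(2*0.31*1.04 + 1.04^2) = -1.021212*1.7264 = -1.7630

-1.7630 N*m


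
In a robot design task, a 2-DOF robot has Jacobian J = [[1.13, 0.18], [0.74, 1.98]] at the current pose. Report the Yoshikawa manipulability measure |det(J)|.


det(J) = 1.13*1.98 - (0.18)*(0.74) = 2.1042
|det(J)| = 2.1042

2.1042


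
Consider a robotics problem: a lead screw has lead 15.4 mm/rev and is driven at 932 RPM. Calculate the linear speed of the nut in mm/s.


v = lead * (RPM/60) = 15.4*932/60 = 239.2133

239.2133 mm/s


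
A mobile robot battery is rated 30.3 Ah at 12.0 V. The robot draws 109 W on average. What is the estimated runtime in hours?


E = 30.3*12.0 = 363.6000 Wh
t = E/P = 363.6000/109 = 3.3358

3.3358 hours


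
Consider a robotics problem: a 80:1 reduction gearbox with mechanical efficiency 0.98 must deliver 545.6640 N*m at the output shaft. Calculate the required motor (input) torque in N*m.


tau_in = tau_out / (N * eta) = 545.6640 / (80 * 0.98) = 6.9600

6.9600 N*m


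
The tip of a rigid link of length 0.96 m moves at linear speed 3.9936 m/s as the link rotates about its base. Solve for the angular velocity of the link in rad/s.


omega = v / L = 3.9936 / 0.96 = 4.1600

4.1600 rad/s


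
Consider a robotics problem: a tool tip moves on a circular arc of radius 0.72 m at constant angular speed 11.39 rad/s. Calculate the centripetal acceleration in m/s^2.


a_c = omega^2 * r = 11.39^2 * 0.72 = 93.4071

93.4071 m/s^2


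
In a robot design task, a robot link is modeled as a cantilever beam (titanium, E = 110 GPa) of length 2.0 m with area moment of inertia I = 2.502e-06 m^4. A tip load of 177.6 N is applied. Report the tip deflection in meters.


delta = F*L^3/(3*E*I) = 177.6*2.0^3/(3*1.100e+11*2.502e-06)
      = 1420.8/825660 = 0.0017

0.0017 m


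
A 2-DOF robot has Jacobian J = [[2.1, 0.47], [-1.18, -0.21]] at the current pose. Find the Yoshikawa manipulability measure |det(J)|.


det(J) = 2.1*-0.21 - (0.47)*(-1.18) = 0.1136
|det(J)| = 0.1136

0.1136


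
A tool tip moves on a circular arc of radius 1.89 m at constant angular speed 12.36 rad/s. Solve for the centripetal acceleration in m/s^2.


a_c = omega^2 * r = 12.36^2 * 1.89 = 288.7345

288.7345 m/s^2


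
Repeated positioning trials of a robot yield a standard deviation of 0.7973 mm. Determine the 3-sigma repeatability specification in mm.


repeatability = 3*sigma = 3*0.7973 = 2.3919

2.3919 mm


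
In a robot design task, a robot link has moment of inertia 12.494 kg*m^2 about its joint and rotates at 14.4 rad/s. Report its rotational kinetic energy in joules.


KE = (1/2)*I*omega^2 = 0.5*12.494*14.4^2 = 1295.3779

1295.3779 J


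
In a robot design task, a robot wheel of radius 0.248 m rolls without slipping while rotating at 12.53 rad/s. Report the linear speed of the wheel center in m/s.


v = omega * r = 12.53 * 0.248 = 3.1074

3.1074 m/s


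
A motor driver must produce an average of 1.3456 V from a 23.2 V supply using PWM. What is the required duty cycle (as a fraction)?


D = V_avg/V_supply = 1.3456/23.2 = 0.0580

0.0580


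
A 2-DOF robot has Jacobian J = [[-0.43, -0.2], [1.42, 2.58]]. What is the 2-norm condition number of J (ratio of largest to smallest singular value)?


JJ^T eigenvalues: trace(JJ^T) = 8.8977, det(JJ^T) = det(J)^2 = 0.68128516
s_max^2 = (8.8977 + sqrt(76.44392465))/2 = 8.82046082
s_min^2 = (8.8977 - sqrt(76.44392465))/2 = 0.07723918
kappa = s_max/s_min = sqrt(8.82046082/0.07723918) = 10.6863

10.6863


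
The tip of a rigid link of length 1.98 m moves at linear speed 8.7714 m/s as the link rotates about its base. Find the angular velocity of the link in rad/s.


omega = v / L = 8.7714 / 1.98 = 4.4300

4.4300 rad/s


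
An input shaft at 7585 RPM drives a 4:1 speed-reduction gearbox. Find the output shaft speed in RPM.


omega_out = omega_in / N = 7585 / 4 = 1896.2500

1896.2500 RPM


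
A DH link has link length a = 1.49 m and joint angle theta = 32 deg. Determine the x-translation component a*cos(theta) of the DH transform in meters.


a*cos(theta) = 1.49*cos(32 deg) = 1.2636

1.2636 m


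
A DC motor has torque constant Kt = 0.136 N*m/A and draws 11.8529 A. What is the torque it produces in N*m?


tau = Kt * I = 0.136*11.8529 = 1.6120

1.6120 N*m


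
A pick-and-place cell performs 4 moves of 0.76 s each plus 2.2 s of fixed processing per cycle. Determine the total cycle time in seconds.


T = 4*0.76 + 2.2 = 5.2400

5.2400 s


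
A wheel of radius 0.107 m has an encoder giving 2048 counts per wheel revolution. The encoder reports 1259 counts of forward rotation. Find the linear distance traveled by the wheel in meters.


revs = 1259/2048 = 0.614746
d = revs * 2*pi*r = 0.614746 * 2*pi*0.107 = 0.4133

0.4133 m


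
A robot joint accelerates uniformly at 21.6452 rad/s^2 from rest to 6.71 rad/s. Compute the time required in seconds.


t = delta_omega / alpha = 6.71 / 21.6452 = 0.3100

0.3100 s


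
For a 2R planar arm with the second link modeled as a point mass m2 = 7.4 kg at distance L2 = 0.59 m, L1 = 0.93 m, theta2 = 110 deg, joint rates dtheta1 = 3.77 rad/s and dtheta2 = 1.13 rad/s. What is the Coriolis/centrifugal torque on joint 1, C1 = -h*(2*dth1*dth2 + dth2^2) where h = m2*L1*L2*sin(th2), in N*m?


h = m2*L1*L2*sin(th2) = 7.4*0.93*0.59*sin(110 deg) = 3.815509
C1 = -h*(2*3.77*1.13 + 1.13^2) = -3.815509*9.7971 = -37.3809

-37.3809 N*m


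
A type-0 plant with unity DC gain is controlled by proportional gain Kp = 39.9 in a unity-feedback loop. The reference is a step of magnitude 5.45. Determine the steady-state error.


e_ss = R/(1 + Kp) = 5.45/(1 + 39.9) = 5.45/40.9000 = 0.1333

0.1333


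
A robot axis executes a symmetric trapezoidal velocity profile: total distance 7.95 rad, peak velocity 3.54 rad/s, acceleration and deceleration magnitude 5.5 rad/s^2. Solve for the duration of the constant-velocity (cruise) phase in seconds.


t_acc = v/a = 0.643636 s, d_acc = v^2/(2a) = 1.139236 rad each
d_cruise = 7.95 - 2*1.139236 = 5.671528 rad
t_cruise = d_cruise/v = 5.671528/3.54 = 1.6021

1.6021 s


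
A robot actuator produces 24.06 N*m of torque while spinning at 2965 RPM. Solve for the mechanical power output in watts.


omega = 2965 * 2*pi/60 = 310.494074 rad/s
P = tau * omega = 24.06 * 310.494074 = 7470.4874

7470.4874 W


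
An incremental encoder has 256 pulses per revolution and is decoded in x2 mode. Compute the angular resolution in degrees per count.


resolution = 360 / (PPR * 2) = 360 / 512 = 0.7031

0.7031 degrees


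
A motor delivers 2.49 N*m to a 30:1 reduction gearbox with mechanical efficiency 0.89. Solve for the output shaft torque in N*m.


tau_out = tau_in * N * eta = 2.49 * 30 * 0.89 = 66.4830

66.4830 N*m


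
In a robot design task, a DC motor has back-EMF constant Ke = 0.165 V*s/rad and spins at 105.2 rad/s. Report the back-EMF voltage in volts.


V_emf = Ke * omega = 0.165*105.2 = 17.3580

17.3580 V


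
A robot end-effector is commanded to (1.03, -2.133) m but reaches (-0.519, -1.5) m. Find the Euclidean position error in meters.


dx = -0.519 - (1.03) = -1.5490, dy = -1.5 - (-2.133) = 0.6330
err = sqrt(2.399401 + 0.400689) = 1.6733

1.6733 m


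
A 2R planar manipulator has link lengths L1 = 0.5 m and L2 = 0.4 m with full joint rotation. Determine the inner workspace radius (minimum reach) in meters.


r_min = |L1 - L2| = |0.5 - 0.4| = 0.1000

0.1000 m


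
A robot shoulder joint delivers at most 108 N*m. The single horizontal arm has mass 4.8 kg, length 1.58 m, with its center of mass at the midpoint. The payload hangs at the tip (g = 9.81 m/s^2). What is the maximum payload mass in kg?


tau_arm = m_arm*g*(L/2) = 4.8*9.81*1.58/2 = 37.1995 N*m
tau_payload = tau_max - tau_arm = 108 - 37.1995 = 70.8005
m_payload = tau_payload / (g*L) = 70.8005 / (9.81*1.58) = 4.5678

4.5678 kg


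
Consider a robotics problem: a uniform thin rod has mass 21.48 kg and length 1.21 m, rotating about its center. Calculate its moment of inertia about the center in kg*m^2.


I = (1/12)*m*L^2 = (1/12)*21.48*1.21^2 = 2.6207

2.6207 kg*m^2


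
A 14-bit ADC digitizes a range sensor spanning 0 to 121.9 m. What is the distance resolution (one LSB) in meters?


res = range / 2^n = 121.9/2^14 = 121.9/16384 = 0.0074

0.0074 m


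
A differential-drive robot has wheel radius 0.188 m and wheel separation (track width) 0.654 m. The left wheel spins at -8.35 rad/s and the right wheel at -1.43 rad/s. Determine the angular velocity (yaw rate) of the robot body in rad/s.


omega = r*(wR - wL)/L = 0.188*(-1.43 - (-8.35))/0.654 = 1.9892

1.9892 rad/s


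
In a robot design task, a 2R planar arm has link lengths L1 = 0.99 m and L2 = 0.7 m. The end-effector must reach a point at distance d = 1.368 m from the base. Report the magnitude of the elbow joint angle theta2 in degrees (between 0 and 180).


cos(th2) = (d^2 - L1^2 - L2^2)/(2*L1*L2) = (1.368^2 - 0.99^2 - 0.7^2)/(2*0.99*0.7) = 0.28955556
th2 = acos(0.28955556) = 73.1687 deg

73.1687 degrees


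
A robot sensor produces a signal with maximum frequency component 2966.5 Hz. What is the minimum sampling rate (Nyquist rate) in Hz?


f_s,min = 2*f_max = 2*2966.5 = 5933.0000

5933.0000 Hz


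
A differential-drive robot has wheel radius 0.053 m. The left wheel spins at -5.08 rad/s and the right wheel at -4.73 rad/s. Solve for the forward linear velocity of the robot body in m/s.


v = r*(wR + wL)/2 = 0.053*(-4.73 + -5.08)/2 = -0.2600

-0.2600 m/s


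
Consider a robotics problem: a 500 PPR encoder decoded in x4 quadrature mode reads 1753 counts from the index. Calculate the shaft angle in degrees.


angle = counts * 360 / (PPR*4) = 1753 * 360 / 2000 = 315.5400

315.5400 degrees


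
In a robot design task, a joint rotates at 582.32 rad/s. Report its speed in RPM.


RPM = 582.32 * 60/(2*pi) = 5560.7464

5560.7464 RPM


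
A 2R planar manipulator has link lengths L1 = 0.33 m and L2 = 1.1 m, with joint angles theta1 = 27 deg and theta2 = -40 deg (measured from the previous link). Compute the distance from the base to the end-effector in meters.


x = L1*cos(th1) + L2*cos(th1+th2) = 1.365839
y = L1*sin(th1) + L2*sin(th1+th2) = -0.097629
d = sqrt(x^2 + y^2) = sqrt(1.865516 + 0.009531) = 1.3693

1.3693 m


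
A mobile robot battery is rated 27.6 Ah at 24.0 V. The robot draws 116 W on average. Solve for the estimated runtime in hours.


E = 27.6*24.0 = 662.4000 Wh
t = E/P = 662.4000/116 = 5.7103

5.7103 hours


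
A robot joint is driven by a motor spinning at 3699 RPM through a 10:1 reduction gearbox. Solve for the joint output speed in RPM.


omega_joint = omega_motor / N = 3699 / 10 = 369.9000

369.9000 RPM


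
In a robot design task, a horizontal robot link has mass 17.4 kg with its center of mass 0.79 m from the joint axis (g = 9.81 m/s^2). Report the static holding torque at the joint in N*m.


tau = m*g*L = 17.4 * 9.81 * 0.79 = 134.8483

134.8483 N*m


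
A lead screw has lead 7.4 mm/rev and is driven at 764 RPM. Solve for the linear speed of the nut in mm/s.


v = lead * (RPM/60) = 7.4*764/60 = 94.2267

94.2267 mm/s


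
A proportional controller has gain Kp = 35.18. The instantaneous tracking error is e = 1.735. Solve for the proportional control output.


u_P = Kp * e = 35.18 * 1.735 = 61.0373

61.0373


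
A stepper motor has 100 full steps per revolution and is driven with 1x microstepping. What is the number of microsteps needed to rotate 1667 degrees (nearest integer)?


step_size = 360/(100*1) = 360/100 = 3.600000 deg
n = 1667/(360/100) = 1667*100/360 = 463.0556 -> 463

463 steps


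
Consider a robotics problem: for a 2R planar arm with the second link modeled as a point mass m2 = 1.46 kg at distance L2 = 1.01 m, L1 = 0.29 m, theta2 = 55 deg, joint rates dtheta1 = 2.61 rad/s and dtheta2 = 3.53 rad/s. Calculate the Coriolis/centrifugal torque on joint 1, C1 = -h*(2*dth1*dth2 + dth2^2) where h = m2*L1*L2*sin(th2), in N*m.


h = m2*L1*L2*sin(th2) = 1.46*0.29*1.01*sin(55 deg) = 0.350297
C1 = -h*(2*2.61*3.53 + 3.53^2) = -0.350297*30.8875 = -10.8198

-10.8198 N*m


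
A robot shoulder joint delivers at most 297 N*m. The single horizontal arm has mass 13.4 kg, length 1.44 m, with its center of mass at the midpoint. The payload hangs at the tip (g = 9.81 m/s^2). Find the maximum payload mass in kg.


tau_arm = m_arm*g*(L/2) = 13.4*9.81*1.44/2 = 94.6469 N*m
tau_payload = tau_max - tau_arm = 297 - 94.6469 = 202.3531
m_payload = tau_payload / (g*L) = 202.3531 / (9.81*1.44) = 14.3245

14.3245 kg


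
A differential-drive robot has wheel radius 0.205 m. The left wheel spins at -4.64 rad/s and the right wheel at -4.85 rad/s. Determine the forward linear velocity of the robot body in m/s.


v = r*(wR + wL)/2 = 0.205*(-4.85 + -4.64)/2 = -0.9727

-0.9727 m/s


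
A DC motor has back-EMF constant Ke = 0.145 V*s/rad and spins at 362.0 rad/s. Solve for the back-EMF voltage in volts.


V_emf = Ke * omega = 0.145*362.0 = 52.4900

52.4900 V


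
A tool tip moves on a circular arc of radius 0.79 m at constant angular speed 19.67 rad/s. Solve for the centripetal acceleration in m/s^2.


a_c = omega^2 * r = 19.67^2 * 0.79 = 305.6580

305.6580 m/s^2


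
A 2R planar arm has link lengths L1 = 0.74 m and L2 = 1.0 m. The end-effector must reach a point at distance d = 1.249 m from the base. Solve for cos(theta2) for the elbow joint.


cos(th2) = (d^2 - L1^2 - L2^2)/(2*L1*L2) = (1.249^2 - 0.74^2 - 1.0^2)/(2*0.74*1.0) = 0.0084

0.0084


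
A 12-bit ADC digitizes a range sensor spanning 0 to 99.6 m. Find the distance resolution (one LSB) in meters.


res = range / 2^n = 99.6/2^12 = 99.6/4096 = 0.0243

0.0243 m


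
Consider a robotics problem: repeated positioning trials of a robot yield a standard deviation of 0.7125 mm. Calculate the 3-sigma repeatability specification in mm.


repeatability = 3*sigma = 3*0.7125 = 2.1375

2.1375 mm


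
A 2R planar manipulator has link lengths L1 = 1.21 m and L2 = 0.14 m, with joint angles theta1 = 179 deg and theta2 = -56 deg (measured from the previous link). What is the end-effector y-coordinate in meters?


y = L1*sin(th1) + L2*sin(th1+th2) = 1.21*sin(179 deg) + 0.14*sin(123 deg) = 0.1385

0.1385 m


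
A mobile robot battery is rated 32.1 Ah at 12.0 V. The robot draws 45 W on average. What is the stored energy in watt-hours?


E = capacity * V = 32.1*12.0 = 385.2000

385.2000 Wh


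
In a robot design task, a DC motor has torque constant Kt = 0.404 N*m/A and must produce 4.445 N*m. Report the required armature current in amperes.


I = tau / Kt = 4.445/0.404 = 11.0025

11.0025 A


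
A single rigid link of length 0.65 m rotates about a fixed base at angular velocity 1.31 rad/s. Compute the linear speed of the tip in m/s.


v = L*omega = 0.65 * 1.31 = 0.8515

0.8515 m/s


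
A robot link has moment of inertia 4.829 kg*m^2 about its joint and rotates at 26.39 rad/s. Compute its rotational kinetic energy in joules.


KE = (1/2)*I*omega^2 = 0.5*4.829*26.39^2 = 1681.5353

1681.5353 J


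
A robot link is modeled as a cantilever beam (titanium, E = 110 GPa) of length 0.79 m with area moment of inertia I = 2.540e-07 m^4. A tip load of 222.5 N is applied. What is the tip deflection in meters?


delta = F*L^3/(3*E*I) = 222.5*0.79^3/(3*1.100e+11*2.540e-07)
      = 109.7011775/83820 = 0.0013

0.0013 m


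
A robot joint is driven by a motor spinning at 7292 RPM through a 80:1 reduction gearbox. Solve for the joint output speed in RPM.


omega_joint = omega_motor / N = 7292 / 80 = 91.1500

91.1500 RPM


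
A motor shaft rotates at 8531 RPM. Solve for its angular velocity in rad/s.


omega = 8531 * 2*pi/60 = 893.3642

893.3642 rad/s


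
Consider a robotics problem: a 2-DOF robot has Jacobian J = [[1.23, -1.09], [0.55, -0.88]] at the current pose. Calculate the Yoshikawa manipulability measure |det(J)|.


det(J) = 1.23*-0.88 - (-1.09)*(0.55) = -0.4829
|det(J)| = 0.4829

0.4829


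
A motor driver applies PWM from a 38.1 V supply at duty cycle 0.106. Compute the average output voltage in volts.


V_avg = V_supply * D = 38.1*0.106 = 4.0386

4.0386 V


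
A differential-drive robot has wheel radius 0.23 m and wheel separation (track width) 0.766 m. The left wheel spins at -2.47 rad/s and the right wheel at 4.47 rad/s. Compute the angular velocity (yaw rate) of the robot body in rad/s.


omega = r*(wR - wL)/L = 0.23*(4.47 - (-2.47))/0.766 = 2.0838

2.0838 rad/s


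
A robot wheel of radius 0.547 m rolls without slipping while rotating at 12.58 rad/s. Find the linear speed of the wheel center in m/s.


v = omega * r = 12.58 * 0.547 = 6.8813

6.8813 m/s


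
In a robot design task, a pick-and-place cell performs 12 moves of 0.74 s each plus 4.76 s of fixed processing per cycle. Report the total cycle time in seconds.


T = 12*0.74 + 4.76 = 13.6400

13.6400 s


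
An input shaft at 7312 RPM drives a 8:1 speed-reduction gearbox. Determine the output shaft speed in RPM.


omega_out = omega_in / N = 7312 / 8 = 914.0000

914.0000 RPM


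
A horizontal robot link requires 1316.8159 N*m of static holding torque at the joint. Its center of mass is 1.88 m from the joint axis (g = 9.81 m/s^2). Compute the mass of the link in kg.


m = tau / (g*L) = 1316.8159 / (9.81 * 1.88) = 71.4000

71.4000 kg


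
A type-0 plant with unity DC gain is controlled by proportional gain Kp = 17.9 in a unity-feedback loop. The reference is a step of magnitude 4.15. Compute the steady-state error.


e_ss = R/(1 + Kp) = 4.15/(1 + 17.9) = 4.15/18.9000 = 0.2196

0.2196


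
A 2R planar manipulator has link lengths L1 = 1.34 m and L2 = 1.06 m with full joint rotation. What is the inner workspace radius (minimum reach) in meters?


r_min = |L1 - L2| = |1.34 - 1.06| = 0.2800

0.2800 m


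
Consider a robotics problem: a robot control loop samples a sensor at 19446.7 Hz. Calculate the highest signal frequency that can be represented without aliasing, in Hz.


f_max = f_s/2 = 19446.7/2 = 9723.3500

9723.3500 Hz


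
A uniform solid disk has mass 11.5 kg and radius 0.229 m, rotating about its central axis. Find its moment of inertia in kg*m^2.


I = (1/2)*m*R^2 = 0.5*11.5*0.229^2 = 0.3015

0.3015 kg*m^2


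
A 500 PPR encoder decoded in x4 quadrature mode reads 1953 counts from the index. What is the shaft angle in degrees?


angle = counts * 360 / (PPR*4) = 1953 * 360 / 2000 = 351.5400

351.5400 degrees


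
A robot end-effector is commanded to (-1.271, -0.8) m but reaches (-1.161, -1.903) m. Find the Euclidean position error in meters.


dx = -1.161 - (-1.271) = 0.1100, dy = -1.903 - (-0.8) = -1.1030
err = sqrt(0.012100 + 1.216609) = 1.1085

1.1085 m


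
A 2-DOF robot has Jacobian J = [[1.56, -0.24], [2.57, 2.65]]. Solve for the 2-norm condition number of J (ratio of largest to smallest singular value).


JJ^T eigenvalues: trace(JJ^T) = 16.1186, det(JJ^T) = det(J)^2 = 22.57010064
s_max^2 = (16.1186 + sqrt(169.52886340))/2 = 14.56946251
s_min^2 = (16.1186 - sqrt(169.52886340))/2 = 1.54913749
kappa = s_max/s_min = sqrt(14.56946251/1.54913749) = 3.0667

3.0667


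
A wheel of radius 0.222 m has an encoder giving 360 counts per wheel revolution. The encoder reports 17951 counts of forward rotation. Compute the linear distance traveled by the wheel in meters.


revs = 17951/360 = 49.863889
d = revs * 2*pi*r = 49.863889 * 2*pi*0.222 = 69.5535

69.5535 m


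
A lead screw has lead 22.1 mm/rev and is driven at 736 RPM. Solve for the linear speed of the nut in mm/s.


v = lead * (RPM/60) = 22.1*736/60 = 271.0933

271.0933 mm/s


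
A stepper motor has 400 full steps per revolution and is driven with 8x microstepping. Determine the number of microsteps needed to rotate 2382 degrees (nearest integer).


step_size = 360/(400*8) = 360/3200 = 0.112500 deg
n = 2382/(360/3200) = 2382*3200/360 = 21173.3333 -> 21173

21173 steps


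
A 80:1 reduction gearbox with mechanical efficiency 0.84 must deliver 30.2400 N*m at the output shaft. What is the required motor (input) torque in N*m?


tau_in = tau_out / (N * eta) = 30.2400 / (80 * 0.84) = 0.4500

0.4500 N*m


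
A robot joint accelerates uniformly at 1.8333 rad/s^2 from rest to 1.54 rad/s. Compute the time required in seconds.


t = delta_omega / alpha = 1.54 / 1.8333 = 0.8400

0.8400 s


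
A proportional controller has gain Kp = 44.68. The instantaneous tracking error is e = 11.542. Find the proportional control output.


u_P = Kp * e = 44.68 * 11.542 = 515.6966

515.6966


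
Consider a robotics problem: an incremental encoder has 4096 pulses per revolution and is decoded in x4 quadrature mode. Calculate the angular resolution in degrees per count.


resolution = 360 / (PPR * 4) = 360 / 16384 = 0.0220

0.0220 degrees
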